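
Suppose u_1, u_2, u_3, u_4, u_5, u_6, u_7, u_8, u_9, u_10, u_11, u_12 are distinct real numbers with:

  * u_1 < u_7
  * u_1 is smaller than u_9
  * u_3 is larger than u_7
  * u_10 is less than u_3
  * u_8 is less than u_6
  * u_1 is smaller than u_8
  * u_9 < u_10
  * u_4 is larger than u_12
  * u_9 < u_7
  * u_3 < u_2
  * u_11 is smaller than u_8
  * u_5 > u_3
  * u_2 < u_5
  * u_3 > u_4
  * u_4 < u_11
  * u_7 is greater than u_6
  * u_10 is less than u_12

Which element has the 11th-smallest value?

Piecing the relations together gives one ordering: u_1 < u_9 < u_10 < u_12 < u_4 < u_11 < u_8 < u_6 < u_7 < u_3 < u_2 < u_5.
The 11th smallest is u_2.

u_2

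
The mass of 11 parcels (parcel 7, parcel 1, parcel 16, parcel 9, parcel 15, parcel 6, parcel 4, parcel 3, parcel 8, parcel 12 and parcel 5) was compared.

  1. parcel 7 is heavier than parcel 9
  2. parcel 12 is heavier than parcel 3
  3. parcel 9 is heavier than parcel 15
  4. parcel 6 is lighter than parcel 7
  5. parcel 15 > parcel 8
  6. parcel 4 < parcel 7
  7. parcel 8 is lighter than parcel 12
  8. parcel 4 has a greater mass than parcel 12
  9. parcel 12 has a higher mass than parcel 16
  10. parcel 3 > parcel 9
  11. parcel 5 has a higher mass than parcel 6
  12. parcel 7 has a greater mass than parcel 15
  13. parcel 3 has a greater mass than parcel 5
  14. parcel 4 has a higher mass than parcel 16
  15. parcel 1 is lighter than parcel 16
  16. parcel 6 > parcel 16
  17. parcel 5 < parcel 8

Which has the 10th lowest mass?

parcel 4

Chaining the given pairs: parcel 1 < parcel 16 < parcel 6 < parcel 5 < parcel 8 < parcel 15 < parcel 9 < parcel 3 < parcel 12 < parcel 4 < parcel 7.
Counting 10 from the smallest end gives parcel 4.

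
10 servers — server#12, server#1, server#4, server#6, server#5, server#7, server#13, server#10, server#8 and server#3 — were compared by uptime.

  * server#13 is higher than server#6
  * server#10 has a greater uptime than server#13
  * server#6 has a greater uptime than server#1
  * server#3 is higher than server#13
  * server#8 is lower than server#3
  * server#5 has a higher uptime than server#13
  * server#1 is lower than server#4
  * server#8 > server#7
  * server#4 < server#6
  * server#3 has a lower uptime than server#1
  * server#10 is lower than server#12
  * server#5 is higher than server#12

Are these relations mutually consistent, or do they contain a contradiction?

Chaining the given relations yields server#3 < server#1 < server#4 < server#6 < server#13, so server#3 < server#13. But one relation states server#13 < server#3. These cannot both hold.

inconsistent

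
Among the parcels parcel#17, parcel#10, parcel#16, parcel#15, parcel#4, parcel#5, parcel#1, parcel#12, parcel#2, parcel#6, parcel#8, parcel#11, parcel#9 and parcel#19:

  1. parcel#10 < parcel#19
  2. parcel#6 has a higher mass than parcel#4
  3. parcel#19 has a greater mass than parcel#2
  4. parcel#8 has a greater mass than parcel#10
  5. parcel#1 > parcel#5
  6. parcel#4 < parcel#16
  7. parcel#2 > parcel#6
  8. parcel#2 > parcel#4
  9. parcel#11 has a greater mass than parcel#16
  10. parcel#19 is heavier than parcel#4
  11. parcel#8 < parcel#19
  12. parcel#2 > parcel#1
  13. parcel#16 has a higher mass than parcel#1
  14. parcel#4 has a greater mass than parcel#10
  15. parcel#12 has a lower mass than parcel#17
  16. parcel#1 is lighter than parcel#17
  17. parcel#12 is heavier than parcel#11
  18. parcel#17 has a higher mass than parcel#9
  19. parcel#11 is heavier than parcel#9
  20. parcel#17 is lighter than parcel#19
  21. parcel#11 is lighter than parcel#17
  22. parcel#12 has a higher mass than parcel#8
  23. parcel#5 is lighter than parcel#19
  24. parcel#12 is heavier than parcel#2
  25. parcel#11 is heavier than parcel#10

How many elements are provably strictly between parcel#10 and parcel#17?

Chaining upward from parcel#10 reaches: parcel#4, parcel#8, parcel#16, parcel#6, parcel#11, parcel#2, parcel#12, parcel#19.
Chaining downward from parcel#17 reaches: parcel#5, parcel#4, parcel#9, parcel#1, parcel#8, parcel#16, parcel#6, parcel#11, parcel#2, parcel#12.
Strictly between parcel#10 and parcel#17 are those in both lists: parcel#4, parcel#8, parcel#16, parcel#6, parcel#11, parcel#2, parcel#12 — 7 elements.

7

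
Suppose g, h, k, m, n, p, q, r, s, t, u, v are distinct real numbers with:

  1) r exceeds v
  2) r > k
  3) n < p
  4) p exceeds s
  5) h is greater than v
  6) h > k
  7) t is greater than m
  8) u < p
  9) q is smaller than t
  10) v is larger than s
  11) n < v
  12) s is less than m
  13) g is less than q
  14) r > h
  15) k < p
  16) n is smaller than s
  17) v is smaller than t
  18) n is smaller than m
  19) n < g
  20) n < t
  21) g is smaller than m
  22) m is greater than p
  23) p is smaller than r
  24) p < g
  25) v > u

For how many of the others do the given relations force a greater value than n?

9

The elements the relations force above n are s, v, p, g, q, m, h, t, r — no chain reaches any other.
That is 9.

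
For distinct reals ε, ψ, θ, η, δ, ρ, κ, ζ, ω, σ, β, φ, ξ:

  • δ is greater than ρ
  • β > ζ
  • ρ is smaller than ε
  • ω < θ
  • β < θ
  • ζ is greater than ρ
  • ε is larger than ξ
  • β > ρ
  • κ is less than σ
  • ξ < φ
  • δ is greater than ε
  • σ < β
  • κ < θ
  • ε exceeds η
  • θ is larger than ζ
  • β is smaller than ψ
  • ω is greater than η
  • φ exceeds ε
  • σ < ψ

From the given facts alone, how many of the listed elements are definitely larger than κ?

4

The elements the relations force above κ are σ, β, ψ, θ — no chain reaches any other.
That is 4.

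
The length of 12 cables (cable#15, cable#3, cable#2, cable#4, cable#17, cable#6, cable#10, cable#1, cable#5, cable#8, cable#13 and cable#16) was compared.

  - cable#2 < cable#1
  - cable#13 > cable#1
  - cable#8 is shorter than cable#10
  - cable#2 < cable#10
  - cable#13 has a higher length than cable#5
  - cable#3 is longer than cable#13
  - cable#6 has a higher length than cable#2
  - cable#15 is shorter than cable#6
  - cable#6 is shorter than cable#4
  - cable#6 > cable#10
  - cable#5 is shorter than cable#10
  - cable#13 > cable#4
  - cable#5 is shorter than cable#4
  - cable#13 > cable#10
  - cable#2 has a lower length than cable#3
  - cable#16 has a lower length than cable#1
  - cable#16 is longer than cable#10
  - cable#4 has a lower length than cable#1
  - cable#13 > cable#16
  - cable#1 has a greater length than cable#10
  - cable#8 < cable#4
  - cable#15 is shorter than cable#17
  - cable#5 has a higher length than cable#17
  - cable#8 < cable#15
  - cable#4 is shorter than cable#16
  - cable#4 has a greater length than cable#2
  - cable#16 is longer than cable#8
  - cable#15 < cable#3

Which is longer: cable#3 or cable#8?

cable#3

cable#8 < cable#15 and cable#15 < cable#17 give cable#8 < cable#17.
Then cable#17 < cable#5 extends the chain to cable#5.
With cable#5 < cable#10: cable#8 < cable#15 < cable#17 < cable#5 < cable#10.
With cable#10 < cable#6: cable#8 < cable#15 < cable#17 < cable#5 < cable#10 < cable#6.
With cable#6 < cable#4: cable#8 < cable#15 < cable#17 < cable#5 < cable#10 < cable#6 < cable#4.
Then cable#4 < cable#16 extends the chain to cable#16.
Then cable#16 < cable#1 extends the chain to cable#1.
With cable#1 < cable#13: cable#8 < cable#15 < cable#17 < cable#5 < cable#10 < cable#6 < cable#4 < cable#16 < cable#1 < cable#13.
Then cable#13 < cable#3 extends the chain to cable#3.
So cable#8 < cable#3; cable#3 is the longer of the two.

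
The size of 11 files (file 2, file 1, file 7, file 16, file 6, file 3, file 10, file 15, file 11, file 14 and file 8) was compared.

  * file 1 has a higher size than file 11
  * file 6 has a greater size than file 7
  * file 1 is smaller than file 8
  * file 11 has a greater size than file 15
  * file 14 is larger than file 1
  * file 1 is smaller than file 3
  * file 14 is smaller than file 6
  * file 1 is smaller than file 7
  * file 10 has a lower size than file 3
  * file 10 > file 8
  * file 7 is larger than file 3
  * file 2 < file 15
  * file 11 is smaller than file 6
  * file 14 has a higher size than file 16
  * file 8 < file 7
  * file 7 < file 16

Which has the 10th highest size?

Piecing the relations together gives one ordering: file 2 < file 15 < file 11 < file 1 < file 8 < file 10 < file 3 < file 7 < file 16 < file 14 < file 6.
Counting 10 from the largest end gives file 15.

file 15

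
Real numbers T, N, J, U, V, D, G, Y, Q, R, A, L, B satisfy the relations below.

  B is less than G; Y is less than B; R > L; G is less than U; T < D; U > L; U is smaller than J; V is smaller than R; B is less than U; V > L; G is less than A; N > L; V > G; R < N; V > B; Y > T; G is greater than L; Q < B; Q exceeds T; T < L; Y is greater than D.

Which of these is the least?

Chaining upward from T: directly above it, D, Y, Q, L; then B, G, U, V, R, N; then A, J.
That covers every other element, and nothing is given below T, so T is the least.

T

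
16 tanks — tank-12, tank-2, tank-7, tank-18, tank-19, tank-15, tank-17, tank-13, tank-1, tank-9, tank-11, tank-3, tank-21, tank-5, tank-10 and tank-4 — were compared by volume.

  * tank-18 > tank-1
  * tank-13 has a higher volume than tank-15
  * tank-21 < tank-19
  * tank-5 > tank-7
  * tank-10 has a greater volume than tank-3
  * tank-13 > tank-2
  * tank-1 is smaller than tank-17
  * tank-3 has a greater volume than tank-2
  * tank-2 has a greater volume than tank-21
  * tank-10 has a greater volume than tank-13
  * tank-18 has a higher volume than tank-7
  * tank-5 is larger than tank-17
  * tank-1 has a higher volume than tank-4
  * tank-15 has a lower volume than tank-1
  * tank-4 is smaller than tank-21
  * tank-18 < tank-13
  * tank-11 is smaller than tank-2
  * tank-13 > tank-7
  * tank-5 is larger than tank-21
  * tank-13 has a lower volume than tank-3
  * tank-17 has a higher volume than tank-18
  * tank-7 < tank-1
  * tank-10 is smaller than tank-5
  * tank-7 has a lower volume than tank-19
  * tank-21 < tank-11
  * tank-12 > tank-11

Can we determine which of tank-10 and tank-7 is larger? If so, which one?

tank-7 < tank-18 < tank-13 < tank-3 < tank-10, by transitivity through tank-18, tank-13, tank-3.
So tank-10 is larger.

tank-10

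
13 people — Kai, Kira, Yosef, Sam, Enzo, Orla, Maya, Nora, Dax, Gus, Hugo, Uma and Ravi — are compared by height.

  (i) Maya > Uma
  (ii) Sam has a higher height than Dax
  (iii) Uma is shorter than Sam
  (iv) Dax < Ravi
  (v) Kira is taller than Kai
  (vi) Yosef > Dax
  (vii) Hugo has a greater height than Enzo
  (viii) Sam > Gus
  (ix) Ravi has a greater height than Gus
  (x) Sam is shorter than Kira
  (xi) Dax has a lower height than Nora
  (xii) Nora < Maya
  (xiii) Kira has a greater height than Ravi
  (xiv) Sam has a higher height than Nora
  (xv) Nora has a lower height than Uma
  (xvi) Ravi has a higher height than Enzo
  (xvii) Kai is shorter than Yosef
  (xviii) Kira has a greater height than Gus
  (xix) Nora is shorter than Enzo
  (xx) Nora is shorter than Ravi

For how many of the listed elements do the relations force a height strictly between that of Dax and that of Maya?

2

The relations place Dax below Maya. An element lies strictly between them when it is forced above Dax and also forced below Maya.
Above Dax: {Nora, Enzo, Uma, Hugo, Sam, Yosef, Ravi, Kira}. Below Maya: {Nora, Uma}.
Intersection: {Nora, Uma} — 2.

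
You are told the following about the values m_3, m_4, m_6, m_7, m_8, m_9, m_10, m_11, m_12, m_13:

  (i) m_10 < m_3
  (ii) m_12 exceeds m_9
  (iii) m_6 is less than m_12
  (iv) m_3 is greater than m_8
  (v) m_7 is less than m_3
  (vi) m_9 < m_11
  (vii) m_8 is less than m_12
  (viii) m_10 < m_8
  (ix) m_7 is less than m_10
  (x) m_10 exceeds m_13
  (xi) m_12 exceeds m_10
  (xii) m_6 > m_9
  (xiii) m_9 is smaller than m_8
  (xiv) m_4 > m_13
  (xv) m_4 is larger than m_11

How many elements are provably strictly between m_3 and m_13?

The relations place m_13 below m_3. An element lies strictly between them when it is forced above m_13 and also forced below m_3.
Above m_13: {m_10, m_4, m_8, m_12}. Below m_3: {m_7, m_9, m_10, m_8}.
Intersection: {m_10, m_8} — 2.

2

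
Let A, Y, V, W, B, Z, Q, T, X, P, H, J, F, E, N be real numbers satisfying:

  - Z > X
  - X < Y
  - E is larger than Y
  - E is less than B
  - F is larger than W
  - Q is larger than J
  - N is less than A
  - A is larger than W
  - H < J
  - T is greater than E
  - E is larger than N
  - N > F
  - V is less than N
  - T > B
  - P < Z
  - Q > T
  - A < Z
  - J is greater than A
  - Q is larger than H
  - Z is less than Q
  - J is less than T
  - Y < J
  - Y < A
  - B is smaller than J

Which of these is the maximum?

Chaining downward from Q: directly below it, H, J, T, Z; then X, Y, P, E, B, A; then W, N; then F, V.
That covers every other element, and nothing is given above Q, so Q is the maximum.

Q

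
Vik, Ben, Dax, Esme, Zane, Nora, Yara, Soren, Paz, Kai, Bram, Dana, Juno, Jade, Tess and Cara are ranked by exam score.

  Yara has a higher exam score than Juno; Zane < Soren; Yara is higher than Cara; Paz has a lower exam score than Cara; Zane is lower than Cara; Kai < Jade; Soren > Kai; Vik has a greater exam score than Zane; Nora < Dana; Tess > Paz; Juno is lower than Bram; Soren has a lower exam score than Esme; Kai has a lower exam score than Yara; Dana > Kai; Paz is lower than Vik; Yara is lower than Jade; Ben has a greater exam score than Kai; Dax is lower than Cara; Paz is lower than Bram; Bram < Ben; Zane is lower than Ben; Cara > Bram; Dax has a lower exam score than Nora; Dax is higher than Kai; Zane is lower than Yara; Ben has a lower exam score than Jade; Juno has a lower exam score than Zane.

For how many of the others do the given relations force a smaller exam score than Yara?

7

From Yara the given relations immediately reach Kai, Juno, Zane, Cara.
From those, Paz, Dax, Bram — 7 in total.
Nothing else is reachable below Yara; 7 in all.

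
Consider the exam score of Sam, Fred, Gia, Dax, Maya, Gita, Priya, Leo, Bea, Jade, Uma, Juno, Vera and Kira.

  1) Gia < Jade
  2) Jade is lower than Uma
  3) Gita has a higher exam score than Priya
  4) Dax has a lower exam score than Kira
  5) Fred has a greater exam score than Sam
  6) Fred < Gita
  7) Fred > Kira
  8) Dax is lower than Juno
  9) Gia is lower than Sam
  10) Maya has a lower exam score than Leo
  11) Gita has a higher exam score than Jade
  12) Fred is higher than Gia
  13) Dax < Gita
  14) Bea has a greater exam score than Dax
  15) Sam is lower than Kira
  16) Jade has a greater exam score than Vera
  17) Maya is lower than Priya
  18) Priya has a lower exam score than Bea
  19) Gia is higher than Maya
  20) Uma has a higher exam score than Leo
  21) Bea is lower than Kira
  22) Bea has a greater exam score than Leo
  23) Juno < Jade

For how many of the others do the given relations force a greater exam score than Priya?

From Priya the given relations immediately reach Bea, Gita.
From those, Kira — 3 in total.
From those, Fred — 4 in total.
Nothing else is reachable above Priya; 4 in all.

4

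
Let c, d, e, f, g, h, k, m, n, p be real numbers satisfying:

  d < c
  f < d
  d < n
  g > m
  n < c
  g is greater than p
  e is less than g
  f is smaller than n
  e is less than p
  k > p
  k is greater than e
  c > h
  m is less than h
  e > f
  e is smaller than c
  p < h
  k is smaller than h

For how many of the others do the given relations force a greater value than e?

5

Directly above e: p, g, k, c.
One step further: h (5 so far).
No other element is forced above e by the given relations, so the count is 5.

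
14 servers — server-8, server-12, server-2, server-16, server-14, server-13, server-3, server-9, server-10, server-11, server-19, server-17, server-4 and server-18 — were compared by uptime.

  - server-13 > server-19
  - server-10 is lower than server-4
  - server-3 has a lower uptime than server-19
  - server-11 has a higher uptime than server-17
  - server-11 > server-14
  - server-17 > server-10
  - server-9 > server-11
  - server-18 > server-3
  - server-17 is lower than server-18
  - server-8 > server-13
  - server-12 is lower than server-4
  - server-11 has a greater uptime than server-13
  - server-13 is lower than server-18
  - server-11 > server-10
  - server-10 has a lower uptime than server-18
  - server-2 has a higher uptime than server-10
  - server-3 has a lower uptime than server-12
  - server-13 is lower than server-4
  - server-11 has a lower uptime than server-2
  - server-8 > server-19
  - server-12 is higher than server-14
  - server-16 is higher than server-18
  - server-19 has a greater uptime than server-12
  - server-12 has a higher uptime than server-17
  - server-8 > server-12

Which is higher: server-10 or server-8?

Following the relations from server-10: server-10 < server-17 < server-12 < server-19 < server-13 < server-8.
So server-10 < server-8; server-8 is the higher of the two.

server-8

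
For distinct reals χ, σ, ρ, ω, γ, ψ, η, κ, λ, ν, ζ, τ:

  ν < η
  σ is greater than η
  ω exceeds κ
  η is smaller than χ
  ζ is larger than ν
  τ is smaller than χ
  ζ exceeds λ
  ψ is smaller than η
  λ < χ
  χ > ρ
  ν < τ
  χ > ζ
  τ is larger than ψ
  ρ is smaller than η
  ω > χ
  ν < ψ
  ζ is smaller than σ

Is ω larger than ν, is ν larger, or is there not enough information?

ω

The relevant relations are ν < ψ; ψ < η; η < χ; χ < ω.
Chaining these gives ν < ψ < η < χ < ω.
So ω is larger.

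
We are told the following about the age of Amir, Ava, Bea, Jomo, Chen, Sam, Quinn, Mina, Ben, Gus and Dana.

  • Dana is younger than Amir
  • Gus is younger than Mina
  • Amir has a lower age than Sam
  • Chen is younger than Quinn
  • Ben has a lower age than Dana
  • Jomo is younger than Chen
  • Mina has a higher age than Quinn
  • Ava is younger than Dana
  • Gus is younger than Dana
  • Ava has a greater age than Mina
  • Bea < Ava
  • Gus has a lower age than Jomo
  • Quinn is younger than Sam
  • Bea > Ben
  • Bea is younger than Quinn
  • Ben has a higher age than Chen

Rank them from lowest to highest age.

The consecutive links are each given: Gus < Jomo; Jomo < Chen; Chen < Ben; Ben < Bea; Bea < Quinn; Quinn < Mina; Mina < Ava; Ava < Dana; Dana < Amir; Amir < Sam.

Gus < Jomo < Chen < Ben < Bea < Quinn < Mina < Ava < Dana < Amir < Sam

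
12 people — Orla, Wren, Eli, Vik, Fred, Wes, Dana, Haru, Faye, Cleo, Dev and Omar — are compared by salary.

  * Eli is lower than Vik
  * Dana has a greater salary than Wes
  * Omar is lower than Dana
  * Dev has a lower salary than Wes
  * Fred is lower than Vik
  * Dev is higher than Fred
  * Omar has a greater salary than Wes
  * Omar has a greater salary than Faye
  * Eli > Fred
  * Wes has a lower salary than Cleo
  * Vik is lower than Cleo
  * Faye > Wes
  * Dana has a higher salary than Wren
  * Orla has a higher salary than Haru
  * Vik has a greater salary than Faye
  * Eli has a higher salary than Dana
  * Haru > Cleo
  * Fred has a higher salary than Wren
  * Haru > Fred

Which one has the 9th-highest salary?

Wes

The consecutive relations fix a unique order: Wren < Fred < Dev < Wes < Faye < Omar < Dana < Eli < Vik < Cleo < Haru < Orla.
The 9th largest is Wes.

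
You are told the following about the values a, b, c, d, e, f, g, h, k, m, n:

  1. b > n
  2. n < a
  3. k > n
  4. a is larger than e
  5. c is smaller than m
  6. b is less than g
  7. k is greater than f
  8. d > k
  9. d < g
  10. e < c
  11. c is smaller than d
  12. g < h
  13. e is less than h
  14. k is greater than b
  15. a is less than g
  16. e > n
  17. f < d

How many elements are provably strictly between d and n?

The relations place n below d. An element lies strictly between them when it is forced above n and also forced below d.
Above n: {e, c, a, b, m, k, g, h}. Below d: {f, e, c, b, k}.
Intersection: {e, c, b, k} — 4.

4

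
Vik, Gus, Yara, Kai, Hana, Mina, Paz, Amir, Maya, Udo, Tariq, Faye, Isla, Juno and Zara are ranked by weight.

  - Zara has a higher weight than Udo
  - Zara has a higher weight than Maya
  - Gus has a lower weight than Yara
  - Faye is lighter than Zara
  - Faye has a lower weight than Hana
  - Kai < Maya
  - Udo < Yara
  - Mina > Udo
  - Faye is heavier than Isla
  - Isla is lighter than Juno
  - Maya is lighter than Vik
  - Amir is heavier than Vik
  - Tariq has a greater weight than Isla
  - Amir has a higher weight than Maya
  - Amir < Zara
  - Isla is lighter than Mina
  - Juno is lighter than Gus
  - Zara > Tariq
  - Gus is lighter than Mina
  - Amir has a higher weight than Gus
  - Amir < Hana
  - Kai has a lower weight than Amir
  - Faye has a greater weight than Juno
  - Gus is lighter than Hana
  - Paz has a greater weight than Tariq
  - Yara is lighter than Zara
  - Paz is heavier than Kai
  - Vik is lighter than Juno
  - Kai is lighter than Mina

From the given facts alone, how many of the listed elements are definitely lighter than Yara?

The elements the relations force below Yara are Kai, Isla, Maya, Vik, Juno, Udo, Gus — no chain reaches any other.
That is 7.

7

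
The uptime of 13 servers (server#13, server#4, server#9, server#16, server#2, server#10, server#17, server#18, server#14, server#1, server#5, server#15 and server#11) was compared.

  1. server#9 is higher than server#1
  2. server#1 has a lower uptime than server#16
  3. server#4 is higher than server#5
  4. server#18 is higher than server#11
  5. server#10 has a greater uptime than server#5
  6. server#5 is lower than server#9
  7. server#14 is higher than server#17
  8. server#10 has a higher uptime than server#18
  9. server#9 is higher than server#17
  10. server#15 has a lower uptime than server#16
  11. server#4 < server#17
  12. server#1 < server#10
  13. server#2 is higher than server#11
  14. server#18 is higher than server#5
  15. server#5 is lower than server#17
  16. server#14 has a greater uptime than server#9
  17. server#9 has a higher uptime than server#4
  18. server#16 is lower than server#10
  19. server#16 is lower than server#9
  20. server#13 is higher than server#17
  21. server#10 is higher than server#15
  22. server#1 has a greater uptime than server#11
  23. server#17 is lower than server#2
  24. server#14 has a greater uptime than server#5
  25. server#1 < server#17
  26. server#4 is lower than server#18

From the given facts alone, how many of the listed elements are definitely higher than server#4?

7

Directly above server#4: server#17, server#9, server#18.
One step further: server#10, server#13, server#14, server#2 (7 so far).
No other element is forced above server#4 by the given relations, so the count is 7.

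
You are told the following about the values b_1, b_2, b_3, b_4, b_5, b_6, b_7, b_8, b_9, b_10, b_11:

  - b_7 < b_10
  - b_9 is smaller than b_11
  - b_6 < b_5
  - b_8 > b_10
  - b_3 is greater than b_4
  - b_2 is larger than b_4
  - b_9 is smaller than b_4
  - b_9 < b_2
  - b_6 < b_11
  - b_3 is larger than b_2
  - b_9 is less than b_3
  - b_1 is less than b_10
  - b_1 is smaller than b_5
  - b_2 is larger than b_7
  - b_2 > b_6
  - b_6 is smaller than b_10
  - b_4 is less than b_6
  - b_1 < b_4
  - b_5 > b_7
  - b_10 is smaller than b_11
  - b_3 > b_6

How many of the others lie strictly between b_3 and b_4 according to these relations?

Chaining upward from b_4 reaches: b_6, b_10, b_2, b_11, b_5, b_8.
Chaining downward from b_3 reaches: b_1, b_9, b_7, b_6, b_2.
Strictly between b_4 and b_3 are those in both lists: b_6, b_2 — 2 elements.

2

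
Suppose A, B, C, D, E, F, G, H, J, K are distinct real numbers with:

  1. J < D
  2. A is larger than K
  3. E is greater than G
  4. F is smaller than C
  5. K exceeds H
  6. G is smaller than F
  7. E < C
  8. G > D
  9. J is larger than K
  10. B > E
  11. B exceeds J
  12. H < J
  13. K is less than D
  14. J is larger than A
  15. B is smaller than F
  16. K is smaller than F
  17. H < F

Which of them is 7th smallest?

E

The consecutive relations fix a unique order: H < K < A < J < D < G < E < B < F < C.
Counting 7 from the smallest end gives E.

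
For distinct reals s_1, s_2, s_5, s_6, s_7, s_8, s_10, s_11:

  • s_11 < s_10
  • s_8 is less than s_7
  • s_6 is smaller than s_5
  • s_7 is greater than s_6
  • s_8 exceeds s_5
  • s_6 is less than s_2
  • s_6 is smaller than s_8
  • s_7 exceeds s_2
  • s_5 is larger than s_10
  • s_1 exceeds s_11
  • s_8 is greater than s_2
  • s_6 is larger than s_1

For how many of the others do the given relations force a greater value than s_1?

Directly above s_1: s_6.
One step further: s_2, s_5, s_8, s_7 (5 so far).
No other element is forced above s_1 by the given relations, so the count is 5.

5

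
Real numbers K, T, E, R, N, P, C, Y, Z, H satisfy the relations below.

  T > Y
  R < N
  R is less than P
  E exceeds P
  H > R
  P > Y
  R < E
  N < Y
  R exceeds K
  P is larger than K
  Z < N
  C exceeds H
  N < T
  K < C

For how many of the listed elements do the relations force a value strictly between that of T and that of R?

The relations place R below T. An element lies strictly between them when it is forced above R and also forced below T.
Above R: {H, N, Y, P, C, E}. Below T: {K, Z, N, Y}.
Intersection: {N, Y} — 2.

2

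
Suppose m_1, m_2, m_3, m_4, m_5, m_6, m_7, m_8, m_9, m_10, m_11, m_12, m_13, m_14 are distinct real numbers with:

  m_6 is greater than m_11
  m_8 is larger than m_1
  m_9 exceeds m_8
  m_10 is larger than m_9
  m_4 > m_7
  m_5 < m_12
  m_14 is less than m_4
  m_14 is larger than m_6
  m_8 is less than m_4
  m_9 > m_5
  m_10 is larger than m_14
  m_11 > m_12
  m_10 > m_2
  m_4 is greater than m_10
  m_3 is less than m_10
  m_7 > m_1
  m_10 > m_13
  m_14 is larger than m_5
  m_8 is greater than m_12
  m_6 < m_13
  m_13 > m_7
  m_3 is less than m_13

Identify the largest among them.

Chaining downward from m_4: directly below it, m_8, m_7, m_14, m_10; then m_5, m_2, m_1, m_12, m_6, m_3, m_9, m_13; then m_11.
That covers every other element, and nothing is given above m_4, so m_4 is the largest.

m_4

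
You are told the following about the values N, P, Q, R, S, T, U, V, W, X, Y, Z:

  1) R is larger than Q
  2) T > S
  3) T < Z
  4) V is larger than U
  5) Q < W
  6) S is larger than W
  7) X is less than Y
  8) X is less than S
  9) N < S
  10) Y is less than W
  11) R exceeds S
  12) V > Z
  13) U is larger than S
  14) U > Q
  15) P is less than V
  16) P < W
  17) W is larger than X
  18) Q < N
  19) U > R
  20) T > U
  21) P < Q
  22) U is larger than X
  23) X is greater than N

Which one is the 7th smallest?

The consecutive relations fix a unique order: P < Q < N < X < Y < W < S < R < U < T < Z < V.
The 7th smallest is S.

S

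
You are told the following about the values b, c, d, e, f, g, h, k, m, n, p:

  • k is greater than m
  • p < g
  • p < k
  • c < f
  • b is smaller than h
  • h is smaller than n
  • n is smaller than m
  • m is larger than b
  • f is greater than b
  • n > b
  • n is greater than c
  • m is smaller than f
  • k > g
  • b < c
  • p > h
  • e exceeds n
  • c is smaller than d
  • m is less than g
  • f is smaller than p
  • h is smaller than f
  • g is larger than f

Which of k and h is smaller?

h < n and n < m give h < m.
With m < f: h < n < m < f.
Then f < p extends the chain to p.
With p < g: h < n < m < f < p < g.
Then g < k extends the chain to k.
So h < k; h is the smaller of the two.

h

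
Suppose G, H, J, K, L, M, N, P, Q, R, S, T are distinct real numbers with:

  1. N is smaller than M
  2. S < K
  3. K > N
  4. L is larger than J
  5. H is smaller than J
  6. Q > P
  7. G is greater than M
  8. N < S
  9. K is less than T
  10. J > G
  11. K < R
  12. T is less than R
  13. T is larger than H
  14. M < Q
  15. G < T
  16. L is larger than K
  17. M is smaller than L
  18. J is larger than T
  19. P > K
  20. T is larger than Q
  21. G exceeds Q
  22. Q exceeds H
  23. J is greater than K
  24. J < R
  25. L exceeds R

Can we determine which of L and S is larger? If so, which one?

L

S < K and K < P give S < P.
With P < Q: S < K < P < Q.
Then Q < G extends the chain to G.
With G < T: S < K < P < Q < G < T.
With T < J: S < K < P < Q < G < T < J.
With J < R: S < K < P < Q < G < T < J < R.
Then R < L extends the chain to L.
So L is larger.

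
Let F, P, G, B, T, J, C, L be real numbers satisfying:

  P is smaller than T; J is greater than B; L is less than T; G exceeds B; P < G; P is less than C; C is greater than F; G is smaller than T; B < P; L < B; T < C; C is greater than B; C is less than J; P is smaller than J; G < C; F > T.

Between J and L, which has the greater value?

Chaining the given relations: L < B < P < G < T < F < C < J.
So L < J; J is the larger of the two.

J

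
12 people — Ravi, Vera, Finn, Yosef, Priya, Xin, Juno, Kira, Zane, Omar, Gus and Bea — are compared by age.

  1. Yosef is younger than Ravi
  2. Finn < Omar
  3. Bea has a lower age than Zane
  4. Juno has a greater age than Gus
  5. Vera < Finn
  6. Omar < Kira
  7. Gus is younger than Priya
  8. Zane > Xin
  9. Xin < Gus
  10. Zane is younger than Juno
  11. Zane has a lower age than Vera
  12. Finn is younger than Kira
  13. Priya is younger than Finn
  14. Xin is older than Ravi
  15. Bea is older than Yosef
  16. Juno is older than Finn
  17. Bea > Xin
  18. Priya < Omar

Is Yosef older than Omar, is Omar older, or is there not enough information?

Yosef < Ravi < Xin < Zane < Vera < Finn < Omar, by transitivity through Ravi, Xin, Zane, Vera, Finn.
So Omar is older.

Omar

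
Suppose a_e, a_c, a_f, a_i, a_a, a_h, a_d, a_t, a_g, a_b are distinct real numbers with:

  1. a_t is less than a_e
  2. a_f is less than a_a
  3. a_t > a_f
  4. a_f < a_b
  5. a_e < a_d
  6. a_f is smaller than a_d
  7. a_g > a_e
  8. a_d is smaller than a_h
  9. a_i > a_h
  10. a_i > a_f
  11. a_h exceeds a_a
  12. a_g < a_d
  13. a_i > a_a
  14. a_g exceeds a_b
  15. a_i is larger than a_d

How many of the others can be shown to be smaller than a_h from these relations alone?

The elements the relations force below a_h are a_f, a_b, a_t, a_e, a_g, a_d, a_a — no chain reaches any other.
That is 7.

7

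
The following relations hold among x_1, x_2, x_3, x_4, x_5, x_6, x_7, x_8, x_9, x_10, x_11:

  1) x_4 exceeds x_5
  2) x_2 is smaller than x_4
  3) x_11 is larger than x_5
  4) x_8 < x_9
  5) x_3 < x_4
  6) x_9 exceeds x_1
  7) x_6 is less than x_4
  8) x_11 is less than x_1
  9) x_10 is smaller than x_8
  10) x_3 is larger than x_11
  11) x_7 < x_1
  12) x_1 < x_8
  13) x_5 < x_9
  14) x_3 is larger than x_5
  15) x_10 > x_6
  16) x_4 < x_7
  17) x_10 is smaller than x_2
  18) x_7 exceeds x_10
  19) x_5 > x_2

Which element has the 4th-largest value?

x_7

Chaining the given pairs: x_6 < x_10 < x_2 < x_5 < x_11 < x_3 < x_4 < x_7 < x_1 < x_8 < x_9.
The 4th largest is x_7.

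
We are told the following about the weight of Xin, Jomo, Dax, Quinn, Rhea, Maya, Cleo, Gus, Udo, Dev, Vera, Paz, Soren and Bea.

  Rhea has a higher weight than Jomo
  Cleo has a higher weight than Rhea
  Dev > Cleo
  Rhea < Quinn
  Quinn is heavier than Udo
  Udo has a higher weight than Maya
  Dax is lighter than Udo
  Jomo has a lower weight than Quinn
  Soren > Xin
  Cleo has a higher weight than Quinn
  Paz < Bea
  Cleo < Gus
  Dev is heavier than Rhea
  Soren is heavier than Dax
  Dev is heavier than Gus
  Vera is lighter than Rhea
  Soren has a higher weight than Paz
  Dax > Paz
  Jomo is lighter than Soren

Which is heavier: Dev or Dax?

Dev

Dax < Udo and Udo < Quinn give Dax < Quinn.
With Quinn < Cleo: Dax < Udo < Quinn < Cleo.
Then Cleo < Gus extends the chain to Gus.
Then Gus < Dev extends the chain to Dev.
So Dax < Dev; Dev is the heavier of the two.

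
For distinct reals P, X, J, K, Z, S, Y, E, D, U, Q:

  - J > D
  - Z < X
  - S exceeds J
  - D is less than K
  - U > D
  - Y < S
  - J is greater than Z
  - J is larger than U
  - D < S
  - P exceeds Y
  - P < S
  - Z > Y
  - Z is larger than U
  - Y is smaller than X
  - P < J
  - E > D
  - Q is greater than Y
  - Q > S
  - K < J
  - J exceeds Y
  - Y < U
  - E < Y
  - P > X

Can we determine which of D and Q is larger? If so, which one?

D < E and E < Y give D < Y.
Then Y < U extends the chain to U.
With U < Z: D < E < Y < U < Z.
With Z < X: D < E < Y < U < Z < X.
With X < P: D < E < Y < U < Z < X < P.
With P < J: D < E < Y < U < Z < X < P < J.
With J < S: D < E < Y < U < Z < X < P < J < S.
Then S < Q extends the chain to Q.
So Q is larger.

Q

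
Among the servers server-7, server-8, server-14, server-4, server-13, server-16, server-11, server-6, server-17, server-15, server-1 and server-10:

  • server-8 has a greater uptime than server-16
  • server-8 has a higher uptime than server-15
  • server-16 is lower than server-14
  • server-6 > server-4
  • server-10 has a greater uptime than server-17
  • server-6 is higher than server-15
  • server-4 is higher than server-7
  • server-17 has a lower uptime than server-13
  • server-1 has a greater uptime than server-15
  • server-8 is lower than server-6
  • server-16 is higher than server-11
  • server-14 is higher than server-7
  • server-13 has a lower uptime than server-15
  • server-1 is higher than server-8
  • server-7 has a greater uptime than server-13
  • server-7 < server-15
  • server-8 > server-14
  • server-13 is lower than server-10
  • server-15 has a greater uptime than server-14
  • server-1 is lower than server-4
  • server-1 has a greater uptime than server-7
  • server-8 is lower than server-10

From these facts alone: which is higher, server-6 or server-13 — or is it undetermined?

The relevant relations are server-13 < server-7; server-7 < server-14; server-14 < server-15; server-15 < server-8; server-8 < server-1; server-1 < server-4; server-4 < server-6.
Together: server-13 < server-7 < server-14 < server-15 < server-8 < server-1 < server-4 < server-6.
So server-6 is higher.

server-6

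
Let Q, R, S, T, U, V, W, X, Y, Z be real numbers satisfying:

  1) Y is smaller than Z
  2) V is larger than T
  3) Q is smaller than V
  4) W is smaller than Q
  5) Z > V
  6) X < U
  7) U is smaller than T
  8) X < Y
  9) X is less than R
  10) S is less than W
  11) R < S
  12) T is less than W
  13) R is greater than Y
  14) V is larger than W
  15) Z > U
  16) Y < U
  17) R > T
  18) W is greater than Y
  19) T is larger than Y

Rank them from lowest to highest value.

Each adjacent pair is fixed by a given relation: X < Y; Y < U; U < T; T < R; R < S; S < W; W < Q; Q < V; V < Z. Chaining them end to end gives the full order.

X < Y < U < T < R < S < W < Q < V < Z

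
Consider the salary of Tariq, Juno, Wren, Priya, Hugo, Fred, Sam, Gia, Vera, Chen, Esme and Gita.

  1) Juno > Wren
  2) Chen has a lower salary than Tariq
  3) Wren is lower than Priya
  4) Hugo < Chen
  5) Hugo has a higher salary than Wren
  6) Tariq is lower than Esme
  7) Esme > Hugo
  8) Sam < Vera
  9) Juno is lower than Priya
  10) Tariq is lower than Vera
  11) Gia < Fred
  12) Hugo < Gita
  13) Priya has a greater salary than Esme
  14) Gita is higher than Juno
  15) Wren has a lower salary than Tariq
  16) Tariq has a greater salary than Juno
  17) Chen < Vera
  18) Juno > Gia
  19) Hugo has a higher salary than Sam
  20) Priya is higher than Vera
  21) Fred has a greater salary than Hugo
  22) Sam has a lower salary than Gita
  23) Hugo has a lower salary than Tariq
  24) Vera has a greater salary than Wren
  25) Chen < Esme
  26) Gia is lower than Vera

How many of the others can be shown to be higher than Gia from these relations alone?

7

The elements the relations force above Gia are Juno, Gita, Tariq, Vera, Fred, Esme, Priya — no chain reaches any other.
That is 7.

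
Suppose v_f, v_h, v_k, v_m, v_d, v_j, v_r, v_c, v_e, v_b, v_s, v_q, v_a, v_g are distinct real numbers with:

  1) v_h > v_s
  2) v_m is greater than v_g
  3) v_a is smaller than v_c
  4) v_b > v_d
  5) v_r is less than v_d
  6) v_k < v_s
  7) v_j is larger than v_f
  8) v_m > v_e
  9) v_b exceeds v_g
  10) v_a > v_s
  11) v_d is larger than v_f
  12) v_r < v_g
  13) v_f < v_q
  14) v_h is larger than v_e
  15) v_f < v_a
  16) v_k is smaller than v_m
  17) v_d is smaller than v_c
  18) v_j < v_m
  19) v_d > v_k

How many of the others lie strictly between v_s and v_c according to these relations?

Chaining upward from v_s reaches: v_a, v_h.
Chaining downward from v_c reaches: v_k, v_f, v_r, v_d, v_a.
Strictly between v_s and v_c are those in both lists: v_a — 1 element.

1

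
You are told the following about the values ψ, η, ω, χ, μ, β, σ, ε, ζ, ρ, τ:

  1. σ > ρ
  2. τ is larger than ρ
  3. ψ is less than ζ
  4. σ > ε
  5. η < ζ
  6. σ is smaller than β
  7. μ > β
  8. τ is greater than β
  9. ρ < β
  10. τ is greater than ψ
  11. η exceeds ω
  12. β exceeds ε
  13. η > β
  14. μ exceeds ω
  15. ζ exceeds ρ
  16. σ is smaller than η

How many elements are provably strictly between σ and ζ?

2

The relations place σ below ζ. An element lies strictly between them when it is forced above σ and also forced below ζ.
Above σ: {β, η, μ, τ}. Below ζ: {ω, ε, ρ, β, η, ψ}.
Intersection: {β, η} — 2.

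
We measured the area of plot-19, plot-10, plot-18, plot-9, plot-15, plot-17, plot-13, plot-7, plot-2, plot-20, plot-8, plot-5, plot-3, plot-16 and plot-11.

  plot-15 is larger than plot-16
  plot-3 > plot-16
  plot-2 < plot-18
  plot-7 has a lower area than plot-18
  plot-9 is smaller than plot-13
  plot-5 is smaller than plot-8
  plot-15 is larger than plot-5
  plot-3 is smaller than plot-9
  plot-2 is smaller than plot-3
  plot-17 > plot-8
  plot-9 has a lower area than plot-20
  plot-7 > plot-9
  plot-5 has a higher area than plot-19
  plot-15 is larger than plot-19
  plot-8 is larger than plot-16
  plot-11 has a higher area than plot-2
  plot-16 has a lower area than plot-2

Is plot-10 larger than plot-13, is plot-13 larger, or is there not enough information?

Following every chain through plot-10: nothing is chained to plot-10.
plot-13 is not reached, and no chain runs the other way from plot-13 to plot-10.
So the given relations leave the order of plot-10 and plot-13 undetermined.

undetermined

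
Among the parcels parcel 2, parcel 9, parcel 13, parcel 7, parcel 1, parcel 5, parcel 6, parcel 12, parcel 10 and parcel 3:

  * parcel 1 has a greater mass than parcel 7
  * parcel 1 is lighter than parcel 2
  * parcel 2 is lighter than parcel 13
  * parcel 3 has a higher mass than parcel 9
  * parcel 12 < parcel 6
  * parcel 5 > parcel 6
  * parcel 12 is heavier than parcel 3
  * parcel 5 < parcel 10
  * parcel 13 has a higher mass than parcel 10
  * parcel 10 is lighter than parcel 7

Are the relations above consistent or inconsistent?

The single ordering parcel 9 < parcel 3 < parcel 12 < parcel 6 < parcel 5 < parcel 10 < parcel 7 < parcel 1 < parcel 2 < parcel 13 satisfies every listed relation, so no contradiction arises.

consistent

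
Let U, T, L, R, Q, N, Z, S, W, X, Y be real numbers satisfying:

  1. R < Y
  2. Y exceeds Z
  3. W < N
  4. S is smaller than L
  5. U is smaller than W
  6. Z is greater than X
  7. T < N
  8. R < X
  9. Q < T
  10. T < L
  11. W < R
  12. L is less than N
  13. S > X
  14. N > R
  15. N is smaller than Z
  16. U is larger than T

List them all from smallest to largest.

Q < T < U < W < R < X < S < L < N < Z < Y

The consecutive links are each given: Q < T; T < U; U < W; W < R; R < X; X < S; S < L; L < N; N < Z; Z < Y.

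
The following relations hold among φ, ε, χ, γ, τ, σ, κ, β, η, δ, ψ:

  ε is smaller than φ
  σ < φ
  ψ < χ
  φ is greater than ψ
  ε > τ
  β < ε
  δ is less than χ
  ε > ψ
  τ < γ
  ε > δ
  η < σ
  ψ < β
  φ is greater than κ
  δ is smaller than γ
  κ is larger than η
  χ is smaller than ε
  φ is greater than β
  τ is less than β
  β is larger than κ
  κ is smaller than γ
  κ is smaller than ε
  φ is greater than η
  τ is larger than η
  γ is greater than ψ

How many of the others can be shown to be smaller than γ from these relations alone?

Directly below γ: ψ, δ, κ, τ.
One step further: η (5 so far).
Nothing else is reachable below γ; 5 in all.

5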